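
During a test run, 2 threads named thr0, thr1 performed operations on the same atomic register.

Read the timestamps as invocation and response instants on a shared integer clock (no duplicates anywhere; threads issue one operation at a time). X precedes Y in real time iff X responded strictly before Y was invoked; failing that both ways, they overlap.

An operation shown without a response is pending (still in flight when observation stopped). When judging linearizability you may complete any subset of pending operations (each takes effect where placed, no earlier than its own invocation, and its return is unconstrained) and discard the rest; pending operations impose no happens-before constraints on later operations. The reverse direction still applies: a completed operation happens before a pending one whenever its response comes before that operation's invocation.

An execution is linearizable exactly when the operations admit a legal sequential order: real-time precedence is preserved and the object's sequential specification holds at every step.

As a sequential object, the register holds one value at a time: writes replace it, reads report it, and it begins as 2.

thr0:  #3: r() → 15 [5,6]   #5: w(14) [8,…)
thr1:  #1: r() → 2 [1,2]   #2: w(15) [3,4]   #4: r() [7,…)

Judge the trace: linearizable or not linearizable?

linearizable

witness order: #1, #2, #3
after step 1 (#1 r() → 2): value 2
after step 2 (#2 w(15)): value 15
after step 3 (#3 r() → 15): value 15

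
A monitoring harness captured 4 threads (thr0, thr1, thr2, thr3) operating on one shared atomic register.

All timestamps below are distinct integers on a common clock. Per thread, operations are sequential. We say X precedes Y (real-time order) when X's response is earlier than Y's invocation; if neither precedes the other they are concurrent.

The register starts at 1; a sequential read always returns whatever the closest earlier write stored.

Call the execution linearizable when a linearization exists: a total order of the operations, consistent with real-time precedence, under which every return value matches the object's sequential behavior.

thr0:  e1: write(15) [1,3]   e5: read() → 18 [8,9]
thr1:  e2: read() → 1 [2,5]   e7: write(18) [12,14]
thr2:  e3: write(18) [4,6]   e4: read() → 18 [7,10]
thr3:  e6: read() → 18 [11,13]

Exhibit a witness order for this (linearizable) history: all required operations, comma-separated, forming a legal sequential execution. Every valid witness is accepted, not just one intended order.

e2, e1, e3, e4, e5, e6, e7

step 1: e2 read() → 1 — value 1
step 2: e1 write(15) — value 15
step 3: e3 write(18) — value 18
step 4: e4 read() → 18 — value 18
step 5: e5 read() → 18 — value 18
step 6: e6 read() → 18 — value 18
step 7: e7 write(18) — value 18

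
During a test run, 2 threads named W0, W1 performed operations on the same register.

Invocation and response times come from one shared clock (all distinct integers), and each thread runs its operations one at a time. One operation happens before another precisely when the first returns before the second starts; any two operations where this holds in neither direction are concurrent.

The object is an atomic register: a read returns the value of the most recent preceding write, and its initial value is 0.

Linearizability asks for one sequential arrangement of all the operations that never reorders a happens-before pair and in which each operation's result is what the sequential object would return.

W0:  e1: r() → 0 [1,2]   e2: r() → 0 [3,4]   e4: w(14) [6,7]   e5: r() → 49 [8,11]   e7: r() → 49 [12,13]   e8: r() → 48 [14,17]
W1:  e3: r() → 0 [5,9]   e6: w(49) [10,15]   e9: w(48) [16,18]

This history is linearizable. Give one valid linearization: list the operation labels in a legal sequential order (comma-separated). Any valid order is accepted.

e1, e2, e3, e4, e6, e5, e7, e9, e8

after step 1 (e1 r() → 0): value 0
after step 2 (e2 r() → 0): value 0
after step 3 (e3 r() → 0): value 0
after step 4 (e4 w(14)): value 14
after step 5 (e6 w(49)): value 49
after step 6 (e5 r() → 49): value 49
after step 7 (e7 r() → 49): value 49
after step 8 (e9 w(48)): value 48
after step 9 (e8 r() → 48): value 48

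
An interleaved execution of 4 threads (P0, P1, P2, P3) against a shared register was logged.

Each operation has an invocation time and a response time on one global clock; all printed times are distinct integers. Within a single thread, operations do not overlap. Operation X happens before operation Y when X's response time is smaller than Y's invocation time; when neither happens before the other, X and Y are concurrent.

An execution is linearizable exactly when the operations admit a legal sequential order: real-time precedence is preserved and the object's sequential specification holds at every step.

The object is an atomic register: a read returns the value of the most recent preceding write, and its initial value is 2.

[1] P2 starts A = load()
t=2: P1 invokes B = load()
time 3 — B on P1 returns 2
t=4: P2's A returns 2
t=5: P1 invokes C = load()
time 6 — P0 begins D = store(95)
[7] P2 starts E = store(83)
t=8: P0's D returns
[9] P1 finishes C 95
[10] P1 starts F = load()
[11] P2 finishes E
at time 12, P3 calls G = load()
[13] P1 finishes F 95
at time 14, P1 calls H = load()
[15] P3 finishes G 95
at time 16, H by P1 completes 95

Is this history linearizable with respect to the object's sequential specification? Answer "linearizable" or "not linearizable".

linearizable

a witness: A, B, E, D, C, F, G, H
step 1: A load() → 2 — value 2
step 2: B load() → 2 — value 2
step 3: E store(83) — value 83
step 4: D store(95) — value 95
step 5: C load() → 95 — value 95
step 6: F load() → 95 — value 95
step 7: G load() → 95 — value 95
step 8: H load() → 95 — value 95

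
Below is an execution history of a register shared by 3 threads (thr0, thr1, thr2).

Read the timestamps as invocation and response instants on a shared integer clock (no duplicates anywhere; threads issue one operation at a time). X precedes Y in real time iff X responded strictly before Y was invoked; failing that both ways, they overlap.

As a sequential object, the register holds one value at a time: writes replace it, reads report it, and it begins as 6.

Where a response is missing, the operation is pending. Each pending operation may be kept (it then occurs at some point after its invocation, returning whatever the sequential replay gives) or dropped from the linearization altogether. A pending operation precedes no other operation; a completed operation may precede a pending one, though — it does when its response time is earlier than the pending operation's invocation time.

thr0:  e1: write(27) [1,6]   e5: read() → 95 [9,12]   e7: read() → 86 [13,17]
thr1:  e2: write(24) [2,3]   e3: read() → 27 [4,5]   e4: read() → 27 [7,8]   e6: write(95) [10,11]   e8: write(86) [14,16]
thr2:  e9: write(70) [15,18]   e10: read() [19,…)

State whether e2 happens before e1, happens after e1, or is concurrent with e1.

concurrent

e2 spans [2,3], e1 spans [1,6]
the intervals overlap in both directions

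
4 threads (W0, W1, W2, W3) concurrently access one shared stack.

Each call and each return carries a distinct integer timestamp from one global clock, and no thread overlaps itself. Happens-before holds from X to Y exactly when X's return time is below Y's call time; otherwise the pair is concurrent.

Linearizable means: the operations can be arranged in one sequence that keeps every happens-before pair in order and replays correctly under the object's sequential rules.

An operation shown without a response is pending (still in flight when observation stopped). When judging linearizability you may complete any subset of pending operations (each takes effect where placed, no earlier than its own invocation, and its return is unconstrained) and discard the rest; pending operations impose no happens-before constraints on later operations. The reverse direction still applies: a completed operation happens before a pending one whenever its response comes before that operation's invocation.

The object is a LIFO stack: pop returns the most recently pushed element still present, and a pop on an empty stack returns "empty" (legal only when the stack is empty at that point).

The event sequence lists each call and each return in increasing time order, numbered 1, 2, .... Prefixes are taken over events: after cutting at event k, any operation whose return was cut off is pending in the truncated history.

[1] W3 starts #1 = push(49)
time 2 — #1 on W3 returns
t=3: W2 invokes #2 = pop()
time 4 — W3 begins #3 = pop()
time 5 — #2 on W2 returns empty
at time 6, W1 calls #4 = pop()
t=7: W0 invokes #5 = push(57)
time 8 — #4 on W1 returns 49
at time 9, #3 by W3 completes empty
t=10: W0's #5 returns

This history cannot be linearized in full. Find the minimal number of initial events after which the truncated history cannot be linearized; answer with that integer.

events 1..7 are linearizable, e.g. via #1, #3, #2:
after step 1 (#1 push(49)): stack <49>
after step 2 (#3 pop() (pending, included)): stack <>
after step 3 (#2 pop() → empty): stack <>
include event 8 — #4 responding at 8 — and every candidate order breaks
every completion of the 2 pending operations (#3, #5) was checked; none linearizes
for example #1, #2, #4 (pending dropped) fails at step 2: #2 pop() → empty is not legal there

8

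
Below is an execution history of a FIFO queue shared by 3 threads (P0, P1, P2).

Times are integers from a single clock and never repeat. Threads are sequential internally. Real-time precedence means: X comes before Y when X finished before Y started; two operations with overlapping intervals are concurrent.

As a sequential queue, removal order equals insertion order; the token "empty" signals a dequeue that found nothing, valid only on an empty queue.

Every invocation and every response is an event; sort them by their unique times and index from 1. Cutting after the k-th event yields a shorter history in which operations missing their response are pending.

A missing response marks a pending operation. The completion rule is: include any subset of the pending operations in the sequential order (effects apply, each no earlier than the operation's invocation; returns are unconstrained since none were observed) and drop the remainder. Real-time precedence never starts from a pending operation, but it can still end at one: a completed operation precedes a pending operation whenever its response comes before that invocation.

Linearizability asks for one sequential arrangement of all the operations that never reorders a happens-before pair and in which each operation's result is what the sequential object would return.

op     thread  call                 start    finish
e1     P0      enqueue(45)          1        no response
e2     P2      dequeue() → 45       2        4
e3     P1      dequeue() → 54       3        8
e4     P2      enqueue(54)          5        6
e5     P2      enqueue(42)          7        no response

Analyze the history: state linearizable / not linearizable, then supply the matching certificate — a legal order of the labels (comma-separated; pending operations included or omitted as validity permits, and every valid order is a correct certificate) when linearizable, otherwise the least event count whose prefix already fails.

linearizable — witness: e1, e2, e4, e3

after step 1 (e1 enqueue(45) (pending, included)): queue <45>
after step 2 (e2 dequeue() → 45): queue <>
after step 3 (e4 enqueue(54)): queue <54>
after step 4 (e3 dequeue() → 54): queue <>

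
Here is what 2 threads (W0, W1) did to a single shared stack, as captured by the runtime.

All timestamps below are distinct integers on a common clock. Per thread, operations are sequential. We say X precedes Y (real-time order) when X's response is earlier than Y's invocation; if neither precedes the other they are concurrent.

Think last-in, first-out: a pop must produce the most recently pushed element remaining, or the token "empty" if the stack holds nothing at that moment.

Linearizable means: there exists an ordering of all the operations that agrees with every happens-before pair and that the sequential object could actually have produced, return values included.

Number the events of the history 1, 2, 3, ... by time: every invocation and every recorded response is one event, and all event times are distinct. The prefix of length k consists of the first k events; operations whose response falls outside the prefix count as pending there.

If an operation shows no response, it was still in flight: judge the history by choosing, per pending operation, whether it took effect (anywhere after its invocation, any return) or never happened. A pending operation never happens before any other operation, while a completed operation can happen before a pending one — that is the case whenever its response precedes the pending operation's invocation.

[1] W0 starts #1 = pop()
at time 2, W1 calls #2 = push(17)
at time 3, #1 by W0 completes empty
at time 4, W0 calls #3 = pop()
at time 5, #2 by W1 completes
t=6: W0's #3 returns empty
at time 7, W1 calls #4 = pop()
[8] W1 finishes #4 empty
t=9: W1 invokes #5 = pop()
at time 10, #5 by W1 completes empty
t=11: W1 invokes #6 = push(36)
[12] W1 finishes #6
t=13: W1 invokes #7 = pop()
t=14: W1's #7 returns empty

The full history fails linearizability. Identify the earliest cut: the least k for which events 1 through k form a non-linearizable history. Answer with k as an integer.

a valid linearization of events 1..7 exists, for instance #1, #3, #2:
1. #1 pop() → empty, leaving stack <>
2. #3 pop() → empty, leaving stack <>
3. #2 push(17), leaving stack <17>
include event 8 — #4 responding at 8 — and every candidate order breaks
e.g. #1, #2, #3, #4: illegal at step 3, since #3 pop() → empty cannot apply there
e.g. #1, #3, #2, #4: illegal at step 4, since #4 pop() → empty cannot apply there

8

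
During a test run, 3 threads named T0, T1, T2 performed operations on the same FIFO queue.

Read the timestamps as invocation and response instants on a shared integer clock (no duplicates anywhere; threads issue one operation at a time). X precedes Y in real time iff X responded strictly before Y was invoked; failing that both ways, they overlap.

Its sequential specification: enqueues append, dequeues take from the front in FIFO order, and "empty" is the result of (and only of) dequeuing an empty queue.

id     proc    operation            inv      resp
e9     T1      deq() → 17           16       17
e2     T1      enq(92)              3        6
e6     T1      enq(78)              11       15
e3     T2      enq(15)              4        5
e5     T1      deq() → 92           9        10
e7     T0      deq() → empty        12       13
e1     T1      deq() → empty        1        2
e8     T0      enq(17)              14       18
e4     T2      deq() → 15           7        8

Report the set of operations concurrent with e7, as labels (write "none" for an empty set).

e6

e7 spans [12,13]; an op avoiding the whole window 12..13 is ordered, any other is concurrent
e1 [1,2]: before
e2 [3,6]: before
e3 [4,5]: before
e4 [7,8]: before
e5 [9,10]: before
e6 [11,15]: concurrent
e8 [14,18]: after
e9 [16,17]: after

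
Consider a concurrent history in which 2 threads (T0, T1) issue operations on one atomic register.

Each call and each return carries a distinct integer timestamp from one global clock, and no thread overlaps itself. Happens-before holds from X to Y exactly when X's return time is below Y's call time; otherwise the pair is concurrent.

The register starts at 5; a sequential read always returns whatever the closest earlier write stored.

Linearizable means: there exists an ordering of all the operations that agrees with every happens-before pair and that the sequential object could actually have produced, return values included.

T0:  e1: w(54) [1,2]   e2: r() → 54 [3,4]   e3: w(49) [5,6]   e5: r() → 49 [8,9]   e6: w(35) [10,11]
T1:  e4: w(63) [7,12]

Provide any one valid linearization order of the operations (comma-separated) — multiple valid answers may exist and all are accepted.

e1, e2, e3, e5, e4, e6

after step 1 (e1 w(54)): value 54
after step 2 (e2 r() → 54): value 54
after step 3 (e3 w(49)): value 49
after step 4 (e5 r() → 49): value 49
after step 5 (e4 w(63)): value 63
after step 6 (e6 w(35)): value 35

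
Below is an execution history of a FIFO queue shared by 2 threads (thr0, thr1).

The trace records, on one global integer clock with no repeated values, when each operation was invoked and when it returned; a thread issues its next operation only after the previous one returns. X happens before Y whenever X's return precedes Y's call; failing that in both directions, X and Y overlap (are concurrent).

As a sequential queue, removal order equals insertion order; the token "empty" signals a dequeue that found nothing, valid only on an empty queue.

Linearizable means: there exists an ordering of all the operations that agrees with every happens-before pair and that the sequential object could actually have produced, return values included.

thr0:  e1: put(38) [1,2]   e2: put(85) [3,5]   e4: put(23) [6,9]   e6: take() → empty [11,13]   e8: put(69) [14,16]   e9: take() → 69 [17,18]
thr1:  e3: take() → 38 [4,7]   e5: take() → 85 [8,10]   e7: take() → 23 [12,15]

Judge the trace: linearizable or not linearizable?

linearizable

witness order: e1, e2, e3, e4, e5, e7, e6, e8, e9
1. e1 put(38), leaving queue <38>
2. e2 put(85), leaving queue <38,85>
3. e3 take() → 38, leaving queue <85>
4. e4 put(23), leaving queue <85,23>
5. e5 take() → 85, leaving queue <23>
6. e7 take() → 23, leaving queue <>
7. e6 take() → empty, leaving queue <>
8. e8 put(69), leaving queue <69>
9. e9 take() → 69, leaving queue <>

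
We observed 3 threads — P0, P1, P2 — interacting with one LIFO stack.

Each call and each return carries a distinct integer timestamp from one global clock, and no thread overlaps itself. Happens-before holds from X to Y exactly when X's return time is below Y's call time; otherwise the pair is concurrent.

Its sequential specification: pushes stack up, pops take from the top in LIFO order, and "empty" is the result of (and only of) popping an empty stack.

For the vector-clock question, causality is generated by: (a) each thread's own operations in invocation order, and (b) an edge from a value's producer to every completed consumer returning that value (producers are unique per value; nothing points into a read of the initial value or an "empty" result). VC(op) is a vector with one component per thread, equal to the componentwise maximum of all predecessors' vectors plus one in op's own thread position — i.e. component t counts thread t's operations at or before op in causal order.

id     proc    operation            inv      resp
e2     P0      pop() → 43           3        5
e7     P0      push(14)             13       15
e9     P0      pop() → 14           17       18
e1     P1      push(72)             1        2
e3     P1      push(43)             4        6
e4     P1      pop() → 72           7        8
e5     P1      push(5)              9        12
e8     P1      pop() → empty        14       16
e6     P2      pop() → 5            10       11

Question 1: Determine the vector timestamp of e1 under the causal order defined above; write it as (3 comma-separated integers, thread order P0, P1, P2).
Answer: (0, 1, 0)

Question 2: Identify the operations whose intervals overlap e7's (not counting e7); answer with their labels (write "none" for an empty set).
Answer: e8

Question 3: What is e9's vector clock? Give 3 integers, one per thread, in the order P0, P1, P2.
Answer: (3, 2, 0)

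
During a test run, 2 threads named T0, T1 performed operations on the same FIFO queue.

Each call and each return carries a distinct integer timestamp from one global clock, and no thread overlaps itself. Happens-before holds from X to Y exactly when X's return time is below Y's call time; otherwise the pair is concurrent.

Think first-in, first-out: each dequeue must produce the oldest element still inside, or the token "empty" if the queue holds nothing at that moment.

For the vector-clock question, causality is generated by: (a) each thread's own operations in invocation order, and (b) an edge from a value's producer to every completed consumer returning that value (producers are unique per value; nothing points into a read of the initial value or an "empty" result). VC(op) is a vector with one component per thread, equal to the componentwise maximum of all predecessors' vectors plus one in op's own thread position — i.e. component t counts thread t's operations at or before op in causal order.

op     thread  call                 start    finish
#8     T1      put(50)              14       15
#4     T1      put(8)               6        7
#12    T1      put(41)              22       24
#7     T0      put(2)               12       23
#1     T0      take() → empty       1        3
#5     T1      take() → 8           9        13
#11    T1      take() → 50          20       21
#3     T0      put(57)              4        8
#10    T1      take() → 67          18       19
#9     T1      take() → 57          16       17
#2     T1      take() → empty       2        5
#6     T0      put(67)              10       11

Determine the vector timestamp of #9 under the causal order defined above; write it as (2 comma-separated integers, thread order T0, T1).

#2 (invocation 2): nothing precedes it; T1's component alone gives (0, 1)
#1 (invocation 1): nothing precedes it; T0's component alone gives (1, 0)
#4, invoked 6, takes VC(#2)=(0, 1) under max, adds 1 for T1 → (0, 2)
#3, invoked 4, takes VC(#1)=(1, 0) under max, adds 1 for T0 → (2, 0)
#5, invoked 9, takes VC(#4)=(0, 2) under max, adds 1 for T1 → (0, 3)
#6, invoked 10, takes VC(#3)=(2, 0) under max, adds 1 for T0 → (3, 0)
#8, invoked 14, takes VC(#5)=(0, 3) under max, adds 1 for T1 → (0, 4)
#7, invoked 12, takes VC(#6)=(3, 0) under max, adds 1 for T0 → (4, 0)
#9, invoked 16, takes VC(#3)=(2, 0), VC(#8)=(0, 4) under max, adds 1 for T1 → (2, 5)
#10, invoked 18, takes VC(#6)=(3, 0), VC(#9)=(2, 5) under max, adds 1 for T1 → (3, 6)
#11, invoked 20, takes VC(#8)=(0, 4), VC(#10)=(3, 6) under max, adds 1 for T1 → (3, 7)
#12, invoked 22, takes VC(#11)=(3, 7) under max, adds 1 for T1 → (3, 8)
target: VC(#9) = (2, 5)

(2, 5)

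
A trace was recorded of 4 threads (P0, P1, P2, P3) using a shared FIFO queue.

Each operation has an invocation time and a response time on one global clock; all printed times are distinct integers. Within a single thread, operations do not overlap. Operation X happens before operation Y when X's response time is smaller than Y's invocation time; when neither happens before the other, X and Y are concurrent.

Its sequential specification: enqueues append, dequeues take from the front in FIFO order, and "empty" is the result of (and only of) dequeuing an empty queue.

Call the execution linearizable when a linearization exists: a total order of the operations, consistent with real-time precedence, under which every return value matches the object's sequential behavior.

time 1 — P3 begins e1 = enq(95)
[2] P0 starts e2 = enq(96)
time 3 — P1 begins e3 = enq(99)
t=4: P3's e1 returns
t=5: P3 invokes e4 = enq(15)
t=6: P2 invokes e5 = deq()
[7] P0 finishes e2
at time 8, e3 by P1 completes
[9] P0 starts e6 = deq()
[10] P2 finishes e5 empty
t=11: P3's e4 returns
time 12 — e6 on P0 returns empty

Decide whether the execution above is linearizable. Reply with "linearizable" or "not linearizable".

already the first 10 events (up to e5's response at time 10) admit no linearization; the first 9 still do
all 12 real-time-respecting orders fail — 4 completed FIFO queue operations, no legal replay
no escape via the 2 pending operations (e4, e6): every completion choice fails
take e1, e2, e3, e5 (pending dropped): step 4 already fails, because e5 deq() → empty cannot occur there
take e1, e2, e5, e3 (pending dropped): step 3 already fails, because e5 deq() → empty cannot occur there

not linearizable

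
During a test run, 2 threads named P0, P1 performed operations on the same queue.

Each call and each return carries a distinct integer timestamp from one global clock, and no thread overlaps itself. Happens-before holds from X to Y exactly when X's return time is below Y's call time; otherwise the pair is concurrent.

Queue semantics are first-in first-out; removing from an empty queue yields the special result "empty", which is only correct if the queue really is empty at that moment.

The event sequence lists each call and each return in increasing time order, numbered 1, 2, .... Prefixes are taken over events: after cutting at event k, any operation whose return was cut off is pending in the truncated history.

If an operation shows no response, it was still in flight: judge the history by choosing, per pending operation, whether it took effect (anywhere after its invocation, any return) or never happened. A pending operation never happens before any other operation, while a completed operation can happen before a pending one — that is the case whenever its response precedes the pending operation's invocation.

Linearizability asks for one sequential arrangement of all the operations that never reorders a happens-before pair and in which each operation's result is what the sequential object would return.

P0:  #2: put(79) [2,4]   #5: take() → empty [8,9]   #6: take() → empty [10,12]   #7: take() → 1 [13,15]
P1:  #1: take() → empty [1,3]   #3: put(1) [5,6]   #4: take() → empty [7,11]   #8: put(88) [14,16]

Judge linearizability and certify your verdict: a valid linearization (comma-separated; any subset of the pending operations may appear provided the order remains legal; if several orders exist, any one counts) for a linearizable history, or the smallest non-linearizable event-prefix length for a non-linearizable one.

not linearizable — minimal violating prefix: 9 events

prefix check: 1..8 passes, 1..9 fails once #5's time-9 response joins
2 orders of the 4 completed queue ops respect real time; none is legal
including or dropping the 1 pending operation (#4) in any combination fails
e.g. #1, #2, #3, #5 (pending dropped): illegal at step 4, since #5 take() → empty cannot apply there
e.g. #2, #1, #3, #5 (pending dropped): illegal at step 2, since #1 take() → empty cannot apply there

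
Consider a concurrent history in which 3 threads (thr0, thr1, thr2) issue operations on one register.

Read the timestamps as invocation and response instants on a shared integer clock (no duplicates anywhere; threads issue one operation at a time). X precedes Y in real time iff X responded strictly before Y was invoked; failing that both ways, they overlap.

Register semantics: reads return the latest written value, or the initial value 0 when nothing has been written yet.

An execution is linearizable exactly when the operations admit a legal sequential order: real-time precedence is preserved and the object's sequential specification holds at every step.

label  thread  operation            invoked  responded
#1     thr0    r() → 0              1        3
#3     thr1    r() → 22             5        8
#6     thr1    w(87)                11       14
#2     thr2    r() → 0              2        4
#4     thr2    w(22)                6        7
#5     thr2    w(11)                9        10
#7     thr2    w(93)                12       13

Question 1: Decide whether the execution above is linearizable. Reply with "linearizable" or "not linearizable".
linearizable

one valid linearization: #1, #2, #4, #3, #5, #6, #7
after step 1 (#1 r() → 0): value 0
after step 2 (#2 r() → 0): value 0
after step 3 (#4 w(22)): value 22
after step 4 (#3 r() → 22): value 22
after step 5 (#5 w(11)): value 11
after step 6 (#6 w(87)): value 87
after step 7 (#7 w(93)): value 93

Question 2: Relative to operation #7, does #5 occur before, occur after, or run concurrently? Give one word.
Answer: before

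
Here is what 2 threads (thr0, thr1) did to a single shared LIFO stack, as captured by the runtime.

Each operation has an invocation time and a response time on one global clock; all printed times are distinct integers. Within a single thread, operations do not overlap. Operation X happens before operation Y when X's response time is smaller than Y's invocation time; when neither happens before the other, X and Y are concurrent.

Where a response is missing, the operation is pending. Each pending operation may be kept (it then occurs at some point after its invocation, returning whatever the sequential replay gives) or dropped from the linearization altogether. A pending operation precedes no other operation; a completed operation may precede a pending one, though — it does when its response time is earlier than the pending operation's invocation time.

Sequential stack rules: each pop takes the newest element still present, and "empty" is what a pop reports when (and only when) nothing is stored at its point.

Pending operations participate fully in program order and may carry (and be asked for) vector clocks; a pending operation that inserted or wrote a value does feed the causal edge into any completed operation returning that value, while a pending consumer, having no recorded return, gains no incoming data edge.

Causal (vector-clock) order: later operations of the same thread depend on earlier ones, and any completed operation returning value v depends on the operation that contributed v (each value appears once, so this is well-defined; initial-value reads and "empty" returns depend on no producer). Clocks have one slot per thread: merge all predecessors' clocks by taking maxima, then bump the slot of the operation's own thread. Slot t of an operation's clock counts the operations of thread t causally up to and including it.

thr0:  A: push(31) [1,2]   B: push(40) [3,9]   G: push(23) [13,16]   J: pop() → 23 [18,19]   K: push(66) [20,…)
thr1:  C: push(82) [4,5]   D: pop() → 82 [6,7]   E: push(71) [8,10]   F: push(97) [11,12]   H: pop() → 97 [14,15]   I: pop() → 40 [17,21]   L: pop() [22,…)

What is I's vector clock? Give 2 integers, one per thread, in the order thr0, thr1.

C (invocation 4): nothing precedes it; thr1's component alone gives (0, 1)
A (invocation 1): nothing precedes it; thr0's component alone gives (1, 0)
VC(D, invoked at 6): max of VC(C)=(0, 1), then +1 on thread thr1 → (0, 2)
VC(B, invoked at 3): max of VC(A)=(1, 0), then +1 on thread thr0 → (2, 0)
VC(E, invoked at 8): max of VC(D)=(0, 2), then +1 on thread thr1 → (0, 3)
VC(G, invoked at 13): max of VC(B)=(2, 0), then +1 on thread thr0 → (3, 0)
VC(F, invoked at 11): max of VC(E)=(0, 3), then +1 on thread thr1 → (0, 4)
VC(J, invoked at 18): max of VC(G)=(3, 0), then +1 on thread thr0 → (4, 0)
VC(H, invoked at 14): max of VC(F)=(0, 4), then +1 on thread thr1 → (0, 5)
VC(K, invoked at 20): max of VC(J)=(4, 0), then +1 on thread thr0 → (5, 0)
VC(I, invoked at 17): max of VC(B)=(2, 0), VC(H)=(0, 5), then +1 on thread thr1 → (2, 6)
VC(L, invoked at 22): max of VC(I)=(2, 6), then +1 on thread thr1 → (2, 7)
target: VC(I) = (2, 6)

(2, 6)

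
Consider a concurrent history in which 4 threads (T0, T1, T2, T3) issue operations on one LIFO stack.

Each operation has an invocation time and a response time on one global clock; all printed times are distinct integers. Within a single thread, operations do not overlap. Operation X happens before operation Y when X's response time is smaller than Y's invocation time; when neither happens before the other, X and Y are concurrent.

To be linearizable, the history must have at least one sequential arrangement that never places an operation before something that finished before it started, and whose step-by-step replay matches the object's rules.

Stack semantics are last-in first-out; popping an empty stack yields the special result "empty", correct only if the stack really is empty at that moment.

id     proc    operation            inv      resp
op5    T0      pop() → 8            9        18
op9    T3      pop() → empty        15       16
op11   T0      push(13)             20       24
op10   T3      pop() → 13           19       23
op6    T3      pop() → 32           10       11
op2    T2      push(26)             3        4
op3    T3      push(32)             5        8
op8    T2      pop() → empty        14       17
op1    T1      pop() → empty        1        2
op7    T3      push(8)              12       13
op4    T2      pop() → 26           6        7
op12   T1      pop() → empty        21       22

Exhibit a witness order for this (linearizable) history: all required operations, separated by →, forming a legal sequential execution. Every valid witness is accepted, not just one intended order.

op1 → op2 → op4 → op3 → op6 → op7 → op5 → op8 → op9 → op11 → op10 → op12

after step 1 (op1 pop() → empty): stack <>
after step 2 (op2 push(26)): stack <26>
after step 3 (op4 pop() → 26): stack <>
after step 4 (op3 push(32)): stack <32>
after step 5 (op6 pop() → 32): stack <>
after step 6 (op7 push(8)): stack <8>
after step 7 (op5 pop() → 8): stack <>
after step 8 (op8 pop() → empty): stack <>
after step 9 (op9 pop() → empty): stack <>
after step 10 (op11 push(13)): stack <13>
after step 11 (op10 pop() → 13): stack <>
after step 12 (op12 pop() → empty): stack <>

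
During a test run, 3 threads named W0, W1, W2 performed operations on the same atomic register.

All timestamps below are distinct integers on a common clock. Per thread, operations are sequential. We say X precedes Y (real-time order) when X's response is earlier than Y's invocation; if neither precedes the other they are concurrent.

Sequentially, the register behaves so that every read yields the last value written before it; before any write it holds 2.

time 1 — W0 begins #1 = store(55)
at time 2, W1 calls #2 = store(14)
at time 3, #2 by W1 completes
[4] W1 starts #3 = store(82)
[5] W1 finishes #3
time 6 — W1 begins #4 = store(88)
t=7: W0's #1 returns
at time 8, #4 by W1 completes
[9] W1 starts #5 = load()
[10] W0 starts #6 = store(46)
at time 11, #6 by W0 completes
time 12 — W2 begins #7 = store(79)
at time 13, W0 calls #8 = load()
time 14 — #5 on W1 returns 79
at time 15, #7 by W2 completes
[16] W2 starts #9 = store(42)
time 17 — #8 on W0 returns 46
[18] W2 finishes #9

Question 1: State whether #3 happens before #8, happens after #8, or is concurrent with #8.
#3 spans [4,5], #8 spans [13,17]
resp(#3)=5 < inv(#8)=13

before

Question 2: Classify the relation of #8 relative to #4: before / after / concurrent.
#8 spans [13,17], #4 spans [6,8]
resp(#4)=8 < inv(#8)=13

after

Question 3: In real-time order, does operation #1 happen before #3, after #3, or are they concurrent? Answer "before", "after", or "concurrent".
#1 spans [1,7], #3 spans [4,5]
the intervals overlap in both directions

concurrent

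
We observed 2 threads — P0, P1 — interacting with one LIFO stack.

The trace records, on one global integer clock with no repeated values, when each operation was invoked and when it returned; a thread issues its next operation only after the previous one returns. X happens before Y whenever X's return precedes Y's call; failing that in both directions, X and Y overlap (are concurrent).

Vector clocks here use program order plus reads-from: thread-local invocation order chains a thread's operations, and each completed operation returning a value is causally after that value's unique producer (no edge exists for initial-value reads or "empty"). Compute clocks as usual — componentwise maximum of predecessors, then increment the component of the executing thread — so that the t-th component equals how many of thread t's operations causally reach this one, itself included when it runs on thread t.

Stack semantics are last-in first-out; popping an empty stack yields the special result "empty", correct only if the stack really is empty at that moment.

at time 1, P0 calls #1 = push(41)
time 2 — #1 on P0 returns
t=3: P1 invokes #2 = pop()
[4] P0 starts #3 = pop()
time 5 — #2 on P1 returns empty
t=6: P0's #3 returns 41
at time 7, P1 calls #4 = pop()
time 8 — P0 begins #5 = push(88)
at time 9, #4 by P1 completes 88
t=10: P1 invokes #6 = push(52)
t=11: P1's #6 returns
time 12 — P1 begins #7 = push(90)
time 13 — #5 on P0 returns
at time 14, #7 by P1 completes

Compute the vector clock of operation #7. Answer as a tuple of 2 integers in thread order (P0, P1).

#2, invoked 3, has no incoming edges; only P1's bump applies → (0, 1)
#1, invoked 1, has no incoming edges; only P0's bump applies → (1, 0)
VC(#3, invoked at 4): max of VC(#1)=(1, 0), then +1 on thread P0 → (2, 0)
VC(#5, invoked at 8): max of VC(#3)=(2, 0), then +1 on thread P0 → (3, 0)
VC(#4, invoked at 7): max of VC(#2)=(0, 1), VC(#5)=(3, 0), then +1 on thread P1 → (3, 2)
VC(#6, invoked at 10): max of VC(#4)=(3, 2), then +1 on thread P1 → (3, 3)
VC(#7, invoked at 12): max of VC(#6)=(3, 3), then +1 on thread P1 → (3, 4)
target: VC(#7) = (3, 4)

(3, 4)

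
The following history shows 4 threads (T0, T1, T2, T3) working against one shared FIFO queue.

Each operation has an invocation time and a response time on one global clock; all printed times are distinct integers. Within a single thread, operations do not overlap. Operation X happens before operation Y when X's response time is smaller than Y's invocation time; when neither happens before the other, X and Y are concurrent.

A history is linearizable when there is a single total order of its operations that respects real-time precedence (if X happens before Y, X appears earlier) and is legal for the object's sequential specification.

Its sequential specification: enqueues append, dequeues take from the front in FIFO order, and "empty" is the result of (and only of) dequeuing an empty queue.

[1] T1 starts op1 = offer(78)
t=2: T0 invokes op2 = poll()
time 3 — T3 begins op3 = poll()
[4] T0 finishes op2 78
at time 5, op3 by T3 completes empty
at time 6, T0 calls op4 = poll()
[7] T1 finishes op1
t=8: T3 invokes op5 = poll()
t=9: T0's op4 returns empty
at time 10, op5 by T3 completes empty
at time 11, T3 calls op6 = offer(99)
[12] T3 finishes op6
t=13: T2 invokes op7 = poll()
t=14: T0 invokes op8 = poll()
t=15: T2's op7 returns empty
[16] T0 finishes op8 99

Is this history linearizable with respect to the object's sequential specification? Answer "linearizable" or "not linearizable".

witness order: op1, op2, op3, op4, op5, op6, op8, op7
step 1: op1 offer(78) — queue <78>
step 2: op2 poll() → 78 — queue <>
step 3: op3 poll() → empty — queue <>
step 4: op4 poll() → empty — queue <>
step 5: op5 poll() → empty — queue <>
step 6: op6 offer(99) — queue <99>
step 7: op8 poll() → 99 — queue <>
step 8: op7 poll() → empty — queue <>

linearizable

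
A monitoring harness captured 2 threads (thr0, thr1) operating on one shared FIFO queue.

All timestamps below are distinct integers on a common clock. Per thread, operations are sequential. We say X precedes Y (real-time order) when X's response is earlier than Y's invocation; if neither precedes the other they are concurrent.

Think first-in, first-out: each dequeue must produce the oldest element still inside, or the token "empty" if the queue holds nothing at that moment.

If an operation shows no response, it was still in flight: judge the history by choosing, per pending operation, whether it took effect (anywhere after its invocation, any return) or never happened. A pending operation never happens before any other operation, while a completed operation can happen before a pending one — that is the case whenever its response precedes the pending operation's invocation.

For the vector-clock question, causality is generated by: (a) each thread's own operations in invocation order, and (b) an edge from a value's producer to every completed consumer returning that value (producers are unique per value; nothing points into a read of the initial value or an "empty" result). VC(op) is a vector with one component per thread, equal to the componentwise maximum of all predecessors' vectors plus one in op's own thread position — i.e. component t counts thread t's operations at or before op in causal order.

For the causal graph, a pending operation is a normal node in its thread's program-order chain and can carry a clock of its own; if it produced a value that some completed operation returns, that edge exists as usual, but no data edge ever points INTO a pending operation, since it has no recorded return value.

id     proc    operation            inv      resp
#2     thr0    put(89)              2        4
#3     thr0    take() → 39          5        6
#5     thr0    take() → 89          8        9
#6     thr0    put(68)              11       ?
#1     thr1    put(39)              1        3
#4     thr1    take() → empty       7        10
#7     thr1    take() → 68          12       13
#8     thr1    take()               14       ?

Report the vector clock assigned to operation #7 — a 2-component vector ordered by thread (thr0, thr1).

(4, 3)

VC(#1, invoked at 1): no causal predecessors; +1 on thr1 → (0, 1)
VC(#2, invoked at 2): no causal predecessors; +1 on thr0 → (1, 0)
#4, invoked 7, takes VC(#1)=(0, 1) under max, adds 1 for thr1 → (0, 2)
#3, invoked 5, takes VC(#1)=(0, 1), VC(#2)=(1, 0) under max, adds 1 for thr0 → (2, 1)
#5, invoked 8, takes VC(#2)=(1, 0), VC(#3)=(2, 1) under max, adds 1 for thr0 → (3, 1)
#6, invoked 11, takes VC(#5)=(3, 1) under max, adds 1 for thr0 → (4, 1)
#7, invoked 12, takes VC(#4)=(0, 2), VC(#6)=(4, 1) under max, adds 1 for thr1 → (4, 3)
#8, invoked 14, takes VC(#7)=(4, 3) under max, adds 1 for thr1 → (4, 4)
target: VC(#7) = (4, 3)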